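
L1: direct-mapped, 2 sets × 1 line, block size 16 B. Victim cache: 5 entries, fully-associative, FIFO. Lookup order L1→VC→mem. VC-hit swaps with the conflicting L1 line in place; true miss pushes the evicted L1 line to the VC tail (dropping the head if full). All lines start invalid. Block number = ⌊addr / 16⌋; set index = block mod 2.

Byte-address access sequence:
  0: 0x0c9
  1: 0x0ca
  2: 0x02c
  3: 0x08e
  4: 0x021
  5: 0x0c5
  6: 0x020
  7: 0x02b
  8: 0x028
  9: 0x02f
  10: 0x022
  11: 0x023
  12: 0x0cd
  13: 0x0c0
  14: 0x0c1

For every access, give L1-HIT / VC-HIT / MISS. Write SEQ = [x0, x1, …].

  [0] addr=0xc9 blk=12 s=0: MISS | VC []
  [1] addr=0xca blk=12 s=0: L1-HIT | VC []
  [2] addr=0x2c blk=2 s=0: MISS | VC [12]
  [3] addr=0x8e blk=8 s=0: MISS | VC [12, 2]
  [4] addr=0x21 blk=2 s=0: VC-HIT | VC [12, 8]
  [5] addr=0xc5 blk=12 s=0: VC-HIT | VC [2, 8]
  [6] addr=0x20 blk=2 s=0: VC-HIT | VC [12, 8]
  [7] addr=0x2b blk=2 s=0: L1-HIT | VC [12, 8]
  [8] addr=0x28 blk=2 s=0: L1-HIT | VC [12, 8]
  [9] addr=0x2f blk=2 s=0: L1-HIT | VC [12, 8]
  [10] addr=0x22 blk=2 s=0: L1-HIT | VC [12, 8]
  [11] addr=0x23 blk=2 s=0: L1-HIT | VC [12, 8]
  [12] addr=0xcd blk=12 s=0: VC-HIT | VC [2, 8]
  [13] addr=0xc0 blk=12 s=0: L1-HIT | VC [2, 8]
  [14] addr=0xc1 blk=12 s=0: L1-HIT | VC [2, 8]

SEQ = [MISS, L1-HIT, MISS, MISS, VC-HIT, VC-HIT, VC-HIT, L1-HIT, L1-HIT, L1-HIT, L1-HIT, L1-HIT, VC-HIT, L1-HIT, L1-HIT]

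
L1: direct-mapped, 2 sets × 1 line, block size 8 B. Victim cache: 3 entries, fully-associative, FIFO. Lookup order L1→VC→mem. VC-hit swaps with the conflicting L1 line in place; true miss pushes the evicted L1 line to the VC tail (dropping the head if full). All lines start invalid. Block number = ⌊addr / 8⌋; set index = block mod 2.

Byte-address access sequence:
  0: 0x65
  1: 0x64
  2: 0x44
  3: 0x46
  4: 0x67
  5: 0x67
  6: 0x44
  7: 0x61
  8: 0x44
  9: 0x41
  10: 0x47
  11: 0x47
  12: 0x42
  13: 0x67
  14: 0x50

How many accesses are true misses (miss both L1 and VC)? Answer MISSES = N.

0: 0x65 (blk 12, set 0) → MISS  vc=[]
1: 0x64 (blk 12, set 0) → L1-HIT  vc=[]
2: 0x44 (blk 8, set 0) → MISS  vc=[12]
3: 0x46 (blk 8, set 0) → L1-HIT  vc=[12]
4: 0x67 (blk 12, set 0) → VC-HIT  vc=[8]
5: 0x67 (blk 12, set 0) → L1-HIT  vc=[8]
6: 0x44 (blk 8, set 0) → VC-HIT  vc=[12]
7: 0x61 (blk 12, set 0) → VC-HIT  vc=[8]
8: 0x44 (blk 8, set 0) → VC-HIT  vc=[12]
9: 0x41 (blk 8, set 0) → L1-HIT  vc=[12]
10: 0x47 (blk 8, set 0) → L1-HIT  vc=[12]
11: 0x47 (blk 8, set 0) → L1-HIT  vc=[12]
12: 0x42 (blk 8, set 0) → L1-HIT  vc=[12]
13: 0x67 (blk 12, set 0) → VC-HIT  vc=[8]
14: 0x50 (blk 10, set 0) → MISS  vc=[8, 12]

MISSES = 3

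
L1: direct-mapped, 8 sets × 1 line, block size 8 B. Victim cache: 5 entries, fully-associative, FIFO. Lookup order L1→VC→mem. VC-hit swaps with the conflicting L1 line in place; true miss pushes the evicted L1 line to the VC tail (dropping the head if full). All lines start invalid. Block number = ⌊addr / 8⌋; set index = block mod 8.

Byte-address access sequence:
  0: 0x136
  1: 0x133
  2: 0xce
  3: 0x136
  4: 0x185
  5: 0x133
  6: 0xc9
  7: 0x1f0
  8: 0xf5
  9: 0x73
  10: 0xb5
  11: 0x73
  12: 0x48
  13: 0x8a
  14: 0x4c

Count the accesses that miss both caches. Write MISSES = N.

#0 0x136→b38/s6 MISS; vc=[]
#1 0x133→b38/s6 L1-HIT; vc=[]
#2 0xce→b25/s1 MISS; vc=[]
#3 0x136→b38/s6 L1-HIT; vc=[]
#4 0x185→b48/s0 MISS; vc=[]
#5 0x133→b38/s6 L1-HIT; vc=[]
#6 0xc9→b25/s1 L1-HIT; vc=[]
#7 0x1f0→b62/s6 MISS; vc=[38]
#8 0xf5→b30/s6 MISS; vc=[38,62]
#9 0x73→b14/s6 MISS; vc=[38,62,30]
#10 0xb5→b22/s6 MISS; vc=[38,62,30,14]
#11 0x73→b14/s6 VC-HIT; vc=[38,62,30,22]
#12 0x48→b9/s1 MISS; vc=[38,62,30,22,25]
#13 0x8a→b17/s1 MISS; vc=[62,30,22,25,9]
#14 0x4c→b9/s1 VC-HIT; vc=[62,30,22,25,17]

MISSES = 9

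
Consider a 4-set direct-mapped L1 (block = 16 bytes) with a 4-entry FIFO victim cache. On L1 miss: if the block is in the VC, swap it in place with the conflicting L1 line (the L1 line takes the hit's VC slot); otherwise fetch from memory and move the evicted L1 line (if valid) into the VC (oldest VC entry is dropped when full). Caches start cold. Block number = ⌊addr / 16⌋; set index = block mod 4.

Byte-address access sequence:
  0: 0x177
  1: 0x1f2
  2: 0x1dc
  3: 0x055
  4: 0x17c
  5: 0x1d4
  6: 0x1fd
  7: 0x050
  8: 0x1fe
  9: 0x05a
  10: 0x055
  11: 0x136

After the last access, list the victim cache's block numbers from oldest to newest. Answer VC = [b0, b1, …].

0: 0x177 (blk 23, set 3) → MISS  vc=[]
1: 0x1f2 (blk 31, set 3) → MISS  vc=[23]
2: 0x1dc (blk 29, set 1) → MISS  vc=[23]
3: 0x55 (blk 5, set 1) → MISS  vc=[23, 29]
4: 0x17c (blk 23, set 3) → VC-HIT  vc=[31, 29]
5: 0x1d4 (blk 29, set 1) → VC-HIT  vc=[31, 5]
6: 0x1fd (blk 31, set 3) → VC-HIT  vc=[23, 5]
7: 0x50 (blk 5, set 1) → VC-HIT  vc=[23, 29]
8: 0x1fe (blk 31, set 3) → L1-HIT  vc=[23, 29]
9: 0x5a (blk 5, set 1) → L1-HIT  vc=[23, 29]
10: 0x55 (blk 5, set 1) → L1-HIT  vc=[23, 29]
11: 0x136 (blk 19, set 3) → MISS  vc=[23, 29, 31]

VC = [23, 29, 31]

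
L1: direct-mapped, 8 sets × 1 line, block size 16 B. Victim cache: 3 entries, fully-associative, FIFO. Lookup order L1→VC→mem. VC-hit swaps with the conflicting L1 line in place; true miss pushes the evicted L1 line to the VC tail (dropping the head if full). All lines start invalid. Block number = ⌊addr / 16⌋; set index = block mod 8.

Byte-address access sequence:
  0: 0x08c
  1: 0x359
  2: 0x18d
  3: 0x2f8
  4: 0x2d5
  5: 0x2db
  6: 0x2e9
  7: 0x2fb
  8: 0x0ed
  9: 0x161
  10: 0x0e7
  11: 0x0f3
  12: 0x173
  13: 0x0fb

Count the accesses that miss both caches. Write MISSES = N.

0: 0x8c (blk 8, set 0) → MISS  vc=[]
1: 0x359 (blk 53, set 5) → MISS  vc=[]
2: 0x18d (blk 24, set 0) → MISS  vc=[8]
3: 0x2f8 (blk 47, set 7) → MISS  vc=[8]
4: 0x2d5 (blk 45, set 5) → MISS  vc=[8, 53]
5: 0x2db (blk 45, set 5) → L1-HIT  vc=[8, 53]
6: 0x2e9 (blk 46, set 6) → MISS  vc=[8, 53]
7: 0x2fb (blk 47, set 7) → L1-HIT  vc=[8, 53]
8: 0xed (blk 14, set 6) → MISS  vc=[8, 53, 46]
9: 0x161 (blk 22, set 6) → MISS  vc=[53, 46, 14]
10: 0xe7 (blk 14, set 6) → VC-HIT  vc=[53, 46, 22]
11: 0xf3 (blk 15, set 7) → MISS  vc=[46, 22, 47]
12: 0x173 (blk 23, set 7) → MISS  vc=[22, 47, 15]
13: 0xfb (blk 15, set 7) → VC-HIT  vc=[22, 47, 23]

MISSES = 10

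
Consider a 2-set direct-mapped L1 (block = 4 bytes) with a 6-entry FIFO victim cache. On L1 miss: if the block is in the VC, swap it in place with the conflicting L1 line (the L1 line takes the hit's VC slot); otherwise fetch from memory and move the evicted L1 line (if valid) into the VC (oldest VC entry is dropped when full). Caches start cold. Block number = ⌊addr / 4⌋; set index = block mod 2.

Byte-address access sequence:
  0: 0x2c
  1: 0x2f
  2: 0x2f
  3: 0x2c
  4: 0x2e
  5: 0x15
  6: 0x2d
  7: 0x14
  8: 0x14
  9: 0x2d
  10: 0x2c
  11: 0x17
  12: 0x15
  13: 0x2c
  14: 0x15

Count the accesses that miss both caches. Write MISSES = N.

MISSES = 2

#0 0x2c→b11/s1 MISS; vc=[]
#1 0x2f→b11/s1 L1-HIT; vc=[]
#2 0x2f→b11/s1 L1-HIT; vc=[]
#3 0x2c→b11/s1 L1-HIT; vc=[]
#4 0x2e→b11/s1 L1-HIT; vc=[]
#5 0x15→b5/s1 MISS; vc=[11]
#6 0x2d→b11/s1 VC-HIT; vc=[5]
#7 0x14→b5/s1 VC-HIT; vc=[11]
#8 0x14→b5/s1 L1-HIT; vc=[11]
#9 0x2d→b11/s1 VC-HIT; vc=[5]
#10 0x2c→b11/s1 L1-HIT; vc=[5]
#11 0x17→b5/s1 VC-HIT; vc=[11]
#12 0x15→b5/s1 L1-HIT; vc=[11]
#13 0x2c→b11/s1 VC-HIT; vc=[5]
#14 0x15→b5/s1 VC-HIT; vc=[11]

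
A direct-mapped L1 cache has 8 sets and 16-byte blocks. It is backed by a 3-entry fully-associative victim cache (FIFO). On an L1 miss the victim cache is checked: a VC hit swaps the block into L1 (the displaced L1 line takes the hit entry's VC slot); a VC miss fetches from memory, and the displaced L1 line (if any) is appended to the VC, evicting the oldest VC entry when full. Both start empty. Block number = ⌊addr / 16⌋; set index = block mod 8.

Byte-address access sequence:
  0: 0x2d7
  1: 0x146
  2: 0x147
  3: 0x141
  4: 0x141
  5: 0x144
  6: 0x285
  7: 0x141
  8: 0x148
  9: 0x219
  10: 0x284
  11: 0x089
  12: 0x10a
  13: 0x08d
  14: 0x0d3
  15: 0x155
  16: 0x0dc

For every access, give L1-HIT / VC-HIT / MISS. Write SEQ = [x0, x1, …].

SEQ = [MISS, MISS, L1-HIT, L1-HIT, L1-HIT, L1-HIT, MISS, L1-HIT, L1-HIT, MISS, L1-HIT, MISS, MISS, VC-HIT, MISS, MISS, VC-HIT]

  [0] addr=0x2d7 blk=45 s=5: MISS | VC []
  [1] addr=0x146 blk=20 s=4: MISS | VC []
  [2] addr=0x147 blk=20 s=4: L1-HIT | VC []
  [3] addr=0x141 blk=20 s=4: L1-HIT | VC []
  [4] addr=0x141 blk=20 s=4: L1-HIT | VC []
  [5] addr=0x144 blk=20 s=4: L1-HIT | VC []
  [6] addr=0x285 blk=40 s=0: MISS | VC []
  [7] addr=0x141 blk=20 s=4: L1-HIT | VC []
  [8] addr=0x148 blk=20 s=4: L1-HIT | VC []
  [9] addr=0x219 blk=33 s=1: MISS | VC []
  [10] addr=0x284 blk=40 s=0: L1-HIT | VC []
  [11] addr=0x89 blk=8 s=0: MISS | VC [40]
  [12] addr=0x10a blk=16 s=0: MISS | VC [40, 8]
  [13] addr=0x8d blk=8 s=0: VC-HIT | VC [40, 16]
  [14] addr=0xd3 blk=13 s=5: MISS | VC [40, 16, 45]
  [15] addr=0x155 blk=21 s=5: MISS | VC [16, 45, 13]
  [16] addr=0xdc blk=13 s=5: VC-HIT | VC [16, 45, 21]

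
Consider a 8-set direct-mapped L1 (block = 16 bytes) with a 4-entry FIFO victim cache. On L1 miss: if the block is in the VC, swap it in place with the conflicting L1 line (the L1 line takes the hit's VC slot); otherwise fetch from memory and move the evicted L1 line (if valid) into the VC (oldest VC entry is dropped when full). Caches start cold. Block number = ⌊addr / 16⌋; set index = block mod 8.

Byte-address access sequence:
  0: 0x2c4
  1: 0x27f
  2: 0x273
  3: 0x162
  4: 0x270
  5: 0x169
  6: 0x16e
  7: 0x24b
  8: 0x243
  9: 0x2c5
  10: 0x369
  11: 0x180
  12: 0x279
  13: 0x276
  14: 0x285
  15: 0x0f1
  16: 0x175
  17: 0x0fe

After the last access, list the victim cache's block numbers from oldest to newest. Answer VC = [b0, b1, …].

VC = [22, 24, 39, 23]

#0 0x2c4→b44/s4 MISS; vc=[]
#1 0x27f→b39/s7 MISS; vc=[]
#2 0x273→b39/s7 L1-HIT; vc=[]
#3 0x162→b22/s6 MISS; vc=[]
#4 0x270→b39/s7 L1-HIT; vc=[]
#5 0x169→b22/s6 L1-HIT; vc=[]
#6 0x16e→b22/s6 L1-HIT; vc=[]
#7 0x24b→b36/s4 MISS; vc=[44]
#8 0x243→b36/s4 L1-HIT; vc=[44]
#9 0x2c5→b44/s4 VC-HIT; vc=[36]
#10 0x369→b54/s6 MISS; vc=[36,22]
#11 0x180→b24/s0 MISS; vc=[36,22]
#12 0x279→b39/s7 L1-HIT; vc=[36,22]
#13 0x276→b39/s7 L1-HIT; vc=[36,22]
#14 0x285→b40/s0 MISS; vc=[36,22,24]
#15 0xf1→b15/s7 MISS; vc=[36,22,24,39]
#16 0x175→b23/s7 MISS; vc=[22,24,39,15]
#17 0xfe→b15/s7 VC-HIT; vc=[22,24,39,23]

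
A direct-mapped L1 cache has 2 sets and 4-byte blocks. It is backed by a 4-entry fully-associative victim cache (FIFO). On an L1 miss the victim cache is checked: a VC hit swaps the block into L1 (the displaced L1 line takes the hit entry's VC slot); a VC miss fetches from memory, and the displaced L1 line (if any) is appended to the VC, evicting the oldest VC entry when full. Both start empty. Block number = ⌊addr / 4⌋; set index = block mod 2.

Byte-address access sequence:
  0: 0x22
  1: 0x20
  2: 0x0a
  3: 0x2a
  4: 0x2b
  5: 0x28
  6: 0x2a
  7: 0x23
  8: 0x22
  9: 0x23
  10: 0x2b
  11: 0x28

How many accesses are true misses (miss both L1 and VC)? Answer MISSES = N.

MISSES = 3

0: 0x22 (blk 8, set 0) → MISS  vc=[]
1: 0x20 (blk 8, set 0) → L1-HIT  vc=[]
2: 0xa (blk 2, set 0) → MISS  vc=[8]
3: 0x2a (blk 10, set 0) → MISS  vc=[8, 2]
4: 0x2b (blk 10, set 0) → L1-HIT  vc=[8, 2]
5: 0x28 (blk 10, set 0) → L1-HIT  vc=[8, 2]
6: 0x2a (blk 10, set 0) → L1-HIT  vc=[8, 2]
7: 0x23 (blk 8, set 0) → VC-HIT  vc=[10, 2]
8: 0x22 (blk 8, set 0) → L1-HIT  vc=[10, 2]
9: 0x23 (blk 8, set 0) → L1-HIT  vc=[10, 2]
10: 0x2b (blk 10, set 0) → VC-HIT  vc=[8, 2]
11: 0x28 (blk 10, set 0) → L1-HIT  vc=[8, 2]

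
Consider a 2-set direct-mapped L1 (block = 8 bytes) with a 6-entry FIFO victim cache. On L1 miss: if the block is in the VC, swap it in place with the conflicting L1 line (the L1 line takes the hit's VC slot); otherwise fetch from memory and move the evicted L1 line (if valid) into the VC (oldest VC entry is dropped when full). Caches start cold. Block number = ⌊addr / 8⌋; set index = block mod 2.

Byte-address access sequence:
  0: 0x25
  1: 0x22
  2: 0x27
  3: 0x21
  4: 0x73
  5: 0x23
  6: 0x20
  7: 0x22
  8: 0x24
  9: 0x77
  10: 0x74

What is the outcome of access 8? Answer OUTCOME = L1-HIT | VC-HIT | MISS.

#0 0x25→b4/s0 MISS; vc=[]
#1 0x22→b4/s0 L1-HIT; vc=[]
#2 0x27→b4/s0 L1-HIT; vc=[]
#3 0x21→b4/s0 L1-HIT; vc=[]
#4 0x73→b14/s0 MISS; vc=[4]
#5 0x23→b4/s0 VC-HIT; vc=[14]
#6 0x20→b4/s0 L1-HIT; vc=[14]
#7 0x22→b4/s0 L1-HIT; vc=[14]
#8 0x24→b4/s0 L1-HIT; vc=[14]
#9 0x77→b14/s0 VC-HIT; vc=[4]
#10 0x74→b14/s0 L1-HIT; vc=[4]

OUTCOME = L1-HIT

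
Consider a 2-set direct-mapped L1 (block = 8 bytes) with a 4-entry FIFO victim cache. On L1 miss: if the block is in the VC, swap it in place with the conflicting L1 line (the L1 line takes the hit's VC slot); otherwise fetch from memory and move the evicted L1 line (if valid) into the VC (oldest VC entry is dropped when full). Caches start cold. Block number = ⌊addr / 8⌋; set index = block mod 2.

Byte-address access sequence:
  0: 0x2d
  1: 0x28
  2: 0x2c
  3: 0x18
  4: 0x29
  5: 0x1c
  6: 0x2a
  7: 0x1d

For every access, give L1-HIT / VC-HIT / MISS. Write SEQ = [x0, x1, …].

SEQ = [MISS, L1-HIT, L1-HIT, MISS, VC-HIT, VC-HIT, VC-HIT, VC-HIT]

0: 0x2d (blk 5, set 1) → MISS  vc=[]
1: 0x28 (blk 5, set 1) → L1-HIT  vc=[]
2: 0x2c (blk 5, set 1) → L1-HIT  vc=[]
3: 0x18 (blk 3, set 1) → MISS  vc=[5]
4: 0x29 (blk 5, set 1) → VC-HIT  vc=[3]
5: 0x1c (blk 3, set 1) → VC-HIT  vc=[5]
6: 0x2a (blk 5, set 1) → VC-HIT  vc=[3]
7: 0x1d (blk 3, set 1) → VC-HIT  vc=[5]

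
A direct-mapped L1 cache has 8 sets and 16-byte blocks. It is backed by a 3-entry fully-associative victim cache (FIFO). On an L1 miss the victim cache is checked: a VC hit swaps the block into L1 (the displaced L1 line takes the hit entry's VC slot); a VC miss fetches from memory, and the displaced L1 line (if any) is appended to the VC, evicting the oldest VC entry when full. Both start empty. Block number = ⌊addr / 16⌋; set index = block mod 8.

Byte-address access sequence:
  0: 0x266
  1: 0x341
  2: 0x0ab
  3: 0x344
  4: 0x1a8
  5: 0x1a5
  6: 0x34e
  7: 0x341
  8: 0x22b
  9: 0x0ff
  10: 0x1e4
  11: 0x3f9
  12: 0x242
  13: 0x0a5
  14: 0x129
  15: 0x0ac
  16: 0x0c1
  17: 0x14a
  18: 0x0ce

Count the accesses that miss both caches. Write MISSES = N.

MISSES = 13

#0 0x266→b38/s6 MISS; vc=[]
#1 0x341→b52/s4 MISS; vc=[]
#2 0xab→b10/s2 MISS; vc=[]
#3 0x344→b52/s4 L1-HIT; vc=[]
#4 0x1a8→b26/s2 MISS; vc=[10]
#5 0x1a5→b26/s2 L1-HIT; vc=[10]
#6 0x34e→b52/s4 L1-HIT; vc=[10]
#7 0x341→b52/s4 L1-HIT; vc=[10]
#8 0x22b→b34/s2 MISS; vc=[10,26]
#9 0xff→b15/s7 MISS; vc=[10,26]
#10 0x1e4→b30/s6 MISS; vc=[10,26,38]
#11 0x3f9→b63/s7 MISS; vc=[26,38,15]
#12 0x242→b36/s4 MISS; vc=[38,15,52]
#13 0xa5→b10/s2 MISS; vc=[15,52,34]
#14 0x129→b18/s2 MISS; vc=[52,34,10]
#15 0xac→b10/s2 VC-HIT; vc=[52,34,18]
#16 0xc1→b12/s4 MISS; vc=[34,18,36]
#17 0x14a→b20/s4 MISS; vc=[18,36,12]
#18 0xce→b12/s4 VC-HIT; vc=[18,36,20]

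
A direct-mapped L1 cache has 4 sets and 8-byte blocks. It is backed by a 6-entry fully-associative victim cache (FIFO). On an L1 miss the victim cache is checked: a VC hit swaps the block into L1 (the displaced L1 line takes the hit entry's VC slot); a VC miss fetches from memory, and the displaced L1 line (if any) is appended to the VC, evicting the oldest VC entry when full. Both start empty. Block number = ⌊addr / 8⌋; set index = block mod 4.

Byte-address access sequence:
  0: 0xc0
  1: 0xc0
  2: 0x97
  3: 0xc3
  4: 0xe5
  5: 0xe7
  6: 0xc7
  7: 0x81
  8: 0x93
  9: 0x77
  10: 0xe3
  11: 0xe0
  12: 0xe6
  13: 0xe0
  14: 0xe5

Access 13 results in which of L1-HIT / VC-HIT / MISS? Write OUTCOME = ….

0: 0xc0 (blk 24, set 0) → MISS  vc=[]
1: 0xc0 (blk 24, set 0) → L1-HIT  vc=[]
2: 0x97 (blk 18, set 2) → MISS  vc=[]
3: 0xc3 (blk 24, set 0) → L1-HIT  vc=[]
4: 0xe5 (blk 28, set 0) → MISS  vc=[24]
5: 0xe7 (blk 28, set 0) → L1-HIT  vc=[24]
6: 0xc7 (blk 24, set 0) → VC-HIT  vc=[28]
7: 0x81 (blk 16, set 0) → MISS  vc=[28, 24]
8: 0x93 (blk 18, set 2) → L1-HIT  vc=[28, 24]
9: 0x77 (blk 14, set 2) → MISS  vc=[28, 24, 18]
10: 0xe3 (blk 28, set 0) → VC-HIT  vc=[16, 24, 18]
11: 0xe0 (blk 28, set 0) → L1-HIT  vc=[16, 24, 18]
12: 0xe6 (blk 28, set 0) → L1-HIT  vc=[16, 24, 18]
13: 0xe0 (blk 28, set 0) → L1-HIT  vc=[16, 24, 18]
14: 0xe5 (blk 28, set 0) → L1-HIT  vc=[16, 24, 18]

OUTCOME = L1-HIT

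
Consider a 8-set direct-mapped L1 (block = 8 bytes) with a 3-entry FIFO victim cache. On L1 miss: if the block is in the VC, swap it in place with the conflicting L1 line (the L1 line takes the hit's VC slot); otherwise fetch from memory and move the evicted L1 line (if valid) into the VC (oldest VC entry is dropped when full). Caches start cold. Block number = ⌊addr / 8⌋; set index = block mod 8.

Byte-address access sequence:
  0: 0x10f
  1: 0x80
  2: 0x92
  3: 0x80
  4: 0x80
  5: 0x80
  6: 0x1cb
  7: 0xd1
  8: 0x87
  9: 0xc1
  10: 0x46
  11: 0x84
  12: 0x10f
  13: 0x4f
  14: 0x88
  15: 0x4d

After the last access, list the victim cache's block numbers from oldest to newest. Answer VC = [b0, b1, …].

  [0] addr=0x10f blk=33 s=1: MISS | VC []
  [1] addr=0x80 blk=16 s=0: MISS | VC []
  [2] addr=0x92 blk=18 s=2: MISS | VC []
  [3] addr=0x80 blk=16 s=0: L1-HIT | VC []
  [4] addr=0x80 blk=16 s=0: L1-HIT | VC []
  [5] addr=0x80 blk=16 s=0: L1-HIT | VC []
  [6] addr=0x1cb blk=57 s=1: MISS | VC [33]
  [7] addr=0xd1 blk=26 s=2: MISS | VC [33, 18]
  [8] addr=0x87 blk=16 s=0: L1-HIT | VC [33, 18]
  [9] addr=0xc1 blk=24 s=0: MISS | VC [33, 18, 16]
  [10] addr=0x46 blk=8 s=0: MISS | VC [18, 16, 24]
  [11] addr=0x84 blk=16 s=0: VC-HIT | VC [18, 8, 24]
  [12] addr=0x10f blk=33 s=1: MISS | VC [8, 24, 57]
  [13] addr=0x4f blk=9 s=1: MISS | VC [24, 57, 33]
  [14] addr=0x88 blk=17 s=1: MISS | VC [57, 33, 9]
  [15] addr=0x4d blk=9 s=1: VC-HIT | VC [57, 33, 17]

VC = [57, 33, 17]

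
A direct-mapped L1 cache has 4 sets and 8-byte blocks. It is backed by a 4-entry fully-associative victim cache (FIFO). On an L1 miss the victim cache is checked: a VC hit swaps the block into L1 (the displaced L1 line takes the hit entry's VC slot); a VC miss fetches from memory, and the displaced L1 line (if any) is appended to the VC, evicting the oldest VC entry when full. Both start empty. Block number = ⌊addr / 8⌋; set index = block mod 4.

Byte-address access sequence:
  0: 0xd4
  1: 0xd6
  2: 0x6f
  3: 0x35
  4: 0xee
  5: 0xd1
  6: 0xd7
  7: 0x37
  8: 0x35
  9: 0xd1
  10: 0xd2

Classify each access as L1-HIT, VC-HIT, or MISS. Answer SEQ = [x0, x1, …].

0: 0xd4 (blk 26, set 2) → MISS  vc=[]
1: 0xd6 (blk 26, set 2) → L1-HIT  vc=[]
2: 0x6f (blk 13, set 1) → MISS  vc=[]
3: 0x35 (blk 6, set 2) → MISS  vc=[26]
4: 0xee (blk 29, set 1) → MISS  vc=[26, 13]
5: 0xd1 (blk 26, set 2) → VC-HIT  vc=[6, 13]
6: 0xd7 (blk 26, set 2) → L1-HIT  vc=[6, 13]
7: 0x37 (blk 6, set 2) → VC-HIT  vc=[26, 13]
8: 0x35 (blk 6, set 2) → L1-HIT  vc=[26, 13]
9: 0xd1 (blk 26, set 2) → VC-HIT  vc=[6, 13]
10: 0xd2 (blk 26, set 2) → L1-HIT  vc=[6, 13]

SEQ = [MISS, L1-HIT, MISS, MISS, MISS, VC-HIT, L1-HIT, VC-HIT, L1-HIT, VC-HIT, L1-HIT]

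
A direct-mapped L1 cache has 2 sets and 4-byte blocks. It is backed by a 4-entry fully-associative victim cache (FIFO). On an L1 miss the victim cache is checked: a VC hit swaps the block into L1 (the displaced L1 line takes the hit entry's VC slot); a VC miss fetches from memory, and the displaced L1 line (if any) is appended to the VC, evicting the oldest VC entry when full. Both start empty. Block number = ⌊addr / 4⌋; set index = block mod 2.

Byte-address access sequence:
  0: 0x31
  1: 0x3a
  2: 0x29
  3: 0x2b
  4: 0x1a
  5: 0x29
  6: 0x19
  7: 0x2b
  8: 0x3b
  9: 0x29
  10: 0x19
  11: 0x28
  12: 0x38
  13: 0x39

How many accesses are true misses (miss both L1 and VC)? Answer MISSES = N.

  [0] addr=0x31 blk=12 s=0: MISS | VC []
  [1] addr=0x3a blk=14 s=0: MISS | VC [12]
  [2] addr=0x29 blk=10 s=0: MISS | VC [12, 14]
  [3] addr=0x2b blk=10 s=0: L1-HIT | VC [12, 14]
  [4] addr=0x1a blk=6 s=0: MISS | VC [12, 14, 10]
  [5] addr=0x29 blk=10 s=0: VC-HIT | VC [12, 14, 6]
  [6] addr=0x19 blk=6 s=0: VC-HIT | VC [12, 14, 10]
  [7] addr=0x2b blk=10 s=0: VC-HIT | VC [12, 14, 6]
  [8] addr=0x3b blk=14 s=0: VC-HIT | VC [12, 10, 6]
  [9] addr=0x29 blk=10 s=0: VC-HIT | VC [12, 14, 6]
  [10] addr=0x19 blk=6 s=0: VC-HIT | VC [12, 14, 10]
  [11] addr=0x28 blk=10 s=0: VC-HIT | VC [12, 14, 6]
  [12] addr=0x38 blk=14 s=0: VC-HIT | VC [12, 10, 6]
  [13] addr=0x39 blk=14 s=0: L1-HIT | VC [12, 10, 6]

MISSES = 4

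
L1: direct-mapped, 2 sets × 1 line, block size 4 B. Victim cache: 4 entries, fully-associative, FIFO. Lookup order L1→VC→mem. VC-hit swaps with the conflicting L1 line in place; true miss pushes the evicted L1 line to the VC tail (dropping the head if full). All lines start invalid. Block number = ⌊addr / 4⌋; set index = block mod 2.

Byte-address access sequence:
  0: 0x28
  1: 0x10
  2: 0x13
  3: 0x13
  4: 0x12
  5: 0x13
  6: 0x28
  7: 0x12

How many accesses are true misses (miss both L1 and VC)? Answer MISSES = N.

MISSES = 2

  [0] addr=0x28 blk=10 s=0: MISS | VC []
  [1] addr=0x10 blk=4 s=0: MISS | VC [10]
  [2] addr=0x13 blk=4 s=0: L1-HIT | VC [10]
  [3] addr=0x13 blk=4 s=0: L1-HIT | VC [10]
  [4] addr=0x12 blk=4 s=0: L1-HIT | VC [10]
  [5] addr=0x13 blk=4 s=0: L1-HIT | VC [10]
  [6] addr=0x28 blk=10 s=0: VC-HIT | VC [4]
  [7] addr=0x12 blk=4 s=0: VC-HIT | VC [10]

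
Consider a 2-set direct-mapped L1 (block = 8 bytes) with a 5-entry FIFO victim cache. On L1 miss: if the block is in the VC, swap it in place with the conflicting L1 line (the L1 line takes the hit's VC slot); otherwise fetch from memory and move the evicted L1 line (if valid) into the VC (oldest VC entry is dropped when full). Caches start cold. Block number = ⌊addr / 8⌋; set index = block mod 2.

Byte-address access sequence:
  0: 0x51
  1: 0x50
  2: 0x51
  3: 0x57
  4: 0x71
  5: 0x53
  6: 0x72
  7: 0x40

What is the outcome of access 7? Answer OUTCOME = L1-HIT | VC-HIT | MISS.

OUTCOME = MISS

  [0] addr=0x51 blk=10 s=0: MISS | VC []
  [1] addr=0x50 blk=10 s=0: L1-HIT | VC []
  [2] addr=0x51 blk=10 s=0: L1-HIT | VC []
  [3] addr=0x57 blk=10 s=0: L1-HIT | VC []
  [4] addr=0x71 blk=14 s=0: MISS | VC [10]
  [5] addr=0x53 blk=10 s=0: VC-HIT | VC [14]
  [6] addr=0x72 blk=14 s=0: VC-HIT | VC [10]
  [7] addr=0x40 blk=8 s=0: MISS | VC [10, 14]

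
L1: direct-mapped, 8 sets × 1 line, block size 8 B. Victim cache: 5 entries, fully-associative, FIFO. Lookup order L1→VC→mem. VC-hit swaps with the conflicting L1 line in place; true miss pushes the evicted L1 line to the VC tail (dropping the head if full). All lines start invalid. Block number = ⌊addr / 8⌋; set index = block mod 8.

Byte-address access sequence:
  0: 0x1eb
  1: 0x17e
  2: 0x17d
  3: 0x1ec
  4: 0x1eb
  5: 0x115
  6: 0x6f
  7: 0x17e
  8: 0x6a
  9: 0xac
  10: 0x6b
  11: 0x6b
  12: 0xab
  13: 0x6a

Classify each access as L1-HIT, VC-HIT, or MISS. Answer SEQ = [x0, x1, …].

SEQ = [MISS, MISS, L1-HIT, L1-HIT, L1-HIT, MISS, MISS, L1-HIT, L1-HIT, MISS, VC-HIT, L1-HIT, VC-HIT, VC-HIT]

0: 0x1eb (blk 61, set 5) → MISS  vc=[]
1: 0x17e (blk 47, set 7) → MISS  vc=[]
2: 0x17d (blk 47, set 7) → L1-HIT  vc=[]
3: 0x1ec (blk 61, set 5) → L1-HIT  vc=[]
4: 0x1eb (blk 61, set 5) → L1-HIT  vc=[]
5: 0x115 (blk 34, set 2) → MISS  vc=[]
6: 0x6f (blk 13, set 5) → MISS  vc=[61]
7: 0x17e (blk 47, set 7) → L1-HIT  vc=[61]
8: 0x6a (blk 13, set 5) → L1-HIT  vc=[61]
9: 0xac (blk 21, set 5) → MISS  vc=[61, 13]
10: 0x6b (blk 13, set 5) → VC-HIT  vc=[61, 21]
11: 0x6b (blk 13, set 5) → L1-HIT  vc=[61, 21]
12: 0xab (blk 21, set 5) → VC-HIT  vc=[61, 13]
13: 0x6a (blk 13, set 5) → VC-HIT  vc=[61, 21]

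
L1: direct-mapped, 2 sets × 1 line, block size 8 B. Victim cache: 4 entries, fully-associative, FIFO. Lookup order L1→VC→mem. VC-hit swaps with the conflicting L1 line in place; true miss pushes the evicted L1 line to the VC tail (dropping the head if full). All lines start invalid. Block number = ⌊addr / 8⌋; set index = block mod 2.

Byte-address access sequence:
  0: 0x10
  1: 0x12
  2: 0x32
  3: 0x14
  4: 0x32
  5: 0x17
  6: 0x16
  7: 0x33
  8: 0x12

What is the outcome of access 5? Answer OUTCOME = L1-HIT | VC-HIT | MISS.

OUTCOME = VC-HIT

  [0] addr=0x10 blk=2 s=0: MISS | VC []
  [1] addr=0x12 blk=2 s=0: L1-HIT | VC []
  [2] addr=0x32 blk=6 s=0: MISS | VC [2]
  [3] addr=0x14 blk=2 s=0: VC-HIT | VC [6]
  [4] addr=0x32 blk=6 s=0: VC-HIT | VC [2]
  [5] addr=0x17 blk=2 s=0: VC-HIT | VC [6]
  [6] addr=0x16 blk=2 s=0: L1-HIT | VC [6]
  [7] addr=0x33 blk=6 s=0: VC-HIT | VC [2]
  [8] addr=0x12 blk=2 s=0: VC-HIT | VC [6]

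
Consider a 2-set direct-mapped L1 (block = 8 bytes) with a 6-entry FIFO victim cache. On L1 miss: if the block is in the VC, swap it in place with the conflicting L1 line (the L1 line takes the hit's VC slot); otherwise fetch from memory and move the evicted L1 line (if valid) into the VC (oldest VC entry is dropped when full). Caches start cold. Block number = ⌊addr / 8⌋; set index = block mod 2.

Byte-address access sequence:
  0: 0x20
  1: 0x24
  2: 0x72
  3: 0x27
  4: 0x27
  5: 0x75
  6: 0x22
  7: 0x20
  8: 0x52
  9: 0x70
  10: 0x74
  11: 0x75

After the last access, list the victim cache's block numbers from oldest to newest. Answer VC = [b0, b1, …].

  [0] addr=0x20 blk=4 s=0: MISS | VC []
  [1] addr=0x24 blk=4 s=0: L1-HIT | VC []
  [2] addr=0x72 blk=14 s=0: MISS | VC [4]
  [3] addr=0x27 blk=4 s=0: VC-HIT | VC [14]
  [4] addr=0x27 blk=4 s=0: L1-HIT | VC [14]
  [5] addr=0x75 blk=14 s=0: VC-HIT | VC [4]
  [6] addr=0x22 blk=4 s=0: VC-HIT | VC [14]
  [7] addr=0x20 blk=4 s=0: L1-HIT | VC [14]
  [8] addr=0x52 blk=10 s=0: MISS | VC [14, 4]
  [9] addr=0x70 blk=14 s=0: VC-HIT | VC [10, 4]
  [10] addr=0x74 blk=14 s=0: L1-HIT | VC [10, 4]
  [11] addr=0x75 blk=14 s=0: L1-HIT | VC [10, 4]

VC = [10, 4]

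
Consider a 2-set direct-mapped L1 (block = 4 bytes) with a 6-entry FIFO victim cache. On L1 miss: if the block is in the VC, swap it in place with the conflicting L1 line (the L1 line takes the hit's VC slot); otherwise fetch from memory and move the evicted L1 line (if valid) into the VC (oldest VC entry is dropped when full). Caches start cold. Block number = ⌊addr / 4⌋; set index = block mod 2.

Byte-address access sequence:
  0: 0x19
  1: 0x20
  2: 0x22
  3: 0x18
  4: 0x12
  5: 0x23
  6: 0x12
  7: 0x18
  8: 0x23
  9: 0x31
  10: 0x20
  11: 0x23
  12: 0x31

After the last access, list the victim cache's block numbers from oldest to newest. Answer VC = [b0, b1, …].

VC = [6, 4, 8]

#0 0x19→b6/s0 MISS; vc=[]
#1 0x20→b8/s0 MISS; vc=[6]
#2 0x22→b8/s0 L1-HIT; vc=[6]
#3 0x18→b6/s0 VC-HIT; vc=[8]
#4 0x12→b4/s0 MISS; vc=[8,6]
#5 0x23→b8/s0 VC-HIT; vc=[4,6]
#6 0x12→b4/s0 VC-HIT; vc=[8,6]
#7 0x18→b6/s0 VC-HIT; vc=[8,4]
#8 0x23→b8/s0 VC-HIT; vc=[6,4]
#9 0x31→b12/s0 MISS; vc=[6,4,8]
#10 0x20→b8/s0 VC-HIT; vc=[6,4,12]
#11 0x23→b8/s0 L1-HIT; vc=[6,4,12]
#12 0x31→b12/s0 VC-HIT; vc=[6,4,8]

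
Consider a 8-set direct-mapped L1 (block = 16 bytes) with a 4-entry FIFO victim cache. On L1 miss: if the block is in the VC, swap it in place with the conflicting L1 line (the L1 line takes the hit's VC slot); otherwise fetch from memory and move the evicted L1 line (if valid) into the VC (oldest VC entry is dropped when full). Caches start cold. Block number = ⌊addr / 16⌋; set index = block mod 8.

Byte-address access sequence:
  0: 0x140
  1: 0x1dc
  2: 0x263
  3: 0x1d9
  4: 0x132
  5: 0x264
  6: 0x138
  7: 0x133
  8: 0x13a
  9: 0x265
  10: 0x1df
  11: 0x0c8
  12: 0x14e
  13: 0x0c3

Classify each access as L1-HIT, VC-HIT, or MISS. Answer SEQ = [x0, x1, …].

SEQ = [MISS, MISS, MISS, L1-HIT, MISS, L1-HIT, L1-HIT, L1-HIT, L1-HIT, L1-HIT, L1-HIT, MISS, VC-HIT, VC-HIT]

0: 0x140 (blk 20, set 4) → MISS  vc=[]
1: 0x1dc (blk 29, set 5) → MISS  vc=[]
2: 0x263 (blk 38, set 6) → MISS  vc=[]
3: 0x1d9 (blk 29, set 5) → L1-HIT  vc=[]
4: 0x132 (blk 19, set 3) → MISS  vc=[]
5: 0x264 (blk 38, set 6) → L1-HIT  vc=[]
6: 0x138 (blk 19, set 3) → L1-HIT  vc=[]
7: 0x133 (blk 19, set 3) → L1-HIT  vc=[]
8: 0x13a (blk 19, set 3) → L1-HIT  vc=[]
9: 0x265 (blk 38, set 6) → L1-HIT  vc=[]
10: 0x1df (blk 29, set 5) → L1-HIT  vc=[]
11: 0xc8 (blk 12, set 4) → MISS  vc=[20]
12: 0x14e (blk 20, set 4) → VC-HIT  vc=[12]
13: 0xc3 (blk 12, set 4) → VC-HIT  vc=[20]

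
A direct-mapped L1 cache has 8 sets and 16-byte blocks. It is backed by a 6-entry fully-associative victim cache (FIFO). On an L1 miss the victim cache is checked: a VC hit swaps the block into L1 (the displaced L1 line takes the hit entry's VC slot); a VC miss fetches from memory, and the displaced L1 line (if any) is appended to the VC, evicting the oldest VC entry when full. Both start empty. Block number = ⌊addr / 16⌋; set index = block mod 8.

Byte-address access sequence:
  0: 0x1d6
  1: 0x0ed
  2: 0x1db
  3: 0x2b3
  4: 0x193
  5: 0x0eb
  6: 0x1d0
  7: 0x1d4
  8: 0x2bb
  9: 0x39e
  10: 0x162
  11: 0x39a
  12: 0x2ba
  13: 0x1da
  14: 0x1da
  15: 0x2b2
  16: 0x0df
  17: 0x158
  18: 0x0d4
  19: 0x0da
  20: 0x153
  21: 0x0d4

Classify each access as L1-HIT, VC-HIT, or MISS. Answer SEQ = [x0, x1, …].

  [0] addr=0x1d6 blk=29 s=5: MISS | VC []
  [1] addr=0xed blk=14 s=6: MISS | VC []
  [2] addr=0x1db blk=29 s=5: L1-HIT | VC []
  [3] addr=0x2b3 blk=43 s=3: MISS | VC []
  [4] addr=0x193 blk=25 s=1: MISS | VC []
  [5] addr=0xeb blk=14 s=6: L1-HIT | VC []
  [6] addr=0x1d0 blk=29 s=5: L1-HIT | VC []
  [7] addr=0x1d4 blk=29 s=5: L1-HIT | VC []
  [8] addr=0x2bb blk=43 s=3: L1-HIT | VC []
  [9] addr=0x39e blk=57 s=1: MISS | VC [25]
  [10] addr=0x162 blk=22 s=6: MISS | VC [25, 14]
  [11] addr=0x39a blk=57 s=1: L1-HIT | VC [25, 14]
  [12] addr=0x2ba blk=43 s=3: L1-HIT | VC [25, 14]
  [13] addr=0x1da blk=29 s=5: L1-HIT | VC [25, 14]
  [14] addr=0x1da blk=29 s=5: L1-HIT | VC [25, 14]
  [15] addr=0x2b2 blk=43 s=3: L1-HIT | VC [25, 14]
  [16] addr=0xdf blk=13 s=5: MISS | VC [25, 14, 29]
  [17] addr=0x158 blk=21 s=5: MISS | VC [25, 14, 29, 13]
  [18] addr=0xd4 blk=13 s=5: VC-HIT | VC [25, 14, 29, 21]
  [19] addr=0xda blk=13 s=5: L1-HIT | VC [25, 14, 29, 21]
  [20] addr=0x153 blk=21 s=5: VC-HIT | VC [25, 14, 29, 13]
  [21] addr=0xd4 blk=13 s=5: VC-HIT | VC [25, 14, 29, 21]

SEQ = [MISS, MISS, L1-HIT, MISS, MISS, L1-HIT, L1-HIT, L1-HIT, L1-HIT, MISS, MISS, L1-HIT, L1-HIT, L1-HIT, L1-HIT, L1-HIT, MISS, MISS, VC-HIT, L1-HIT, VC-HIT, VC-HIT]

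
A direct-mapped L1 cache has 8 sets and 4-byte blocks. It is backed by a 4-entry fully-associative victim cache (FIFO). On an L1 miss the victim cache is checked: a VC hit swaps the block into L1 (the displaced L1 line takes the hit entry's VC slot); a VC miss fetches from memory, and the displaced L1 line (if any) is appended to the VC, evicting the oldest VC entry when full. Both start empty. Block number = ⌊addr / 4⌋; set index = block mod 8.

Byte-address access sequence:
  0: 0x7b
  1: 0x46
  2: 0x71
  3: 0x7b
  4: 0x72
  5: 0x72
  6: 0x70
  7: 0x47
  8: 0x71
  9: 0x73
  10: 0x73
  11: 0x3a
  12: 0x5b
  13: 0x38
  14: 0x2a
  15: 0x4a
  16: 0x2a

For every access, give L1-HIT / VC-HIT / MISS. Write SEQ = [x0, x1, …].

  [0] addr=0x7b blk=30 s=6: MISS | VC []
  [1] addr=0x46 blk=17 s=1: MISS | VC []
  [2] addr=0x71 blk=28 s=4: MISS | VC []
  [3] addr=0x7b blk=30 s=6: L1-HIT | VC []
  [4] addr=0x72 blk=28 s=4: L1-HIT | VC []
  [5] addr=0x72 blk=28 s=4: L1-HIT | VC []
  [6] addr=0x70 blk=28 s=4: L1-HIT | VC []
  [7] addr=0x47 blk=17 s=1: L1-HIT | VC []
  [8] addr=0x71 blk=28 s=4: L1-HIT | VC []
  [9] addr=0x73 blk=28 s=4: L1-HIT | VC []
  [10] addr=0x73 blk=28 s=4: L1-HIT | VC []
  [11] addr=0x3a blk=14 s=6: MISS | VC [30]
  [12] addr=0x5b blk=22 s=6: MISS | VC [30, 14]
  [13] addr=0x38 blk=14 s=6: VC-HIT | VC [30, 22]
  [14] addr=0x2a blk=10 s=2: MISS | VC [30, 22]
  [15] addr=0x4a blk=18 s=2: MISS | VC [30, 22, 10]
  [16] addr=0x2a blk=10 s=2: VC-HIT | VC [30, 22, 18]

SEQ = [MISS, MISS, MISS, L1-HIT, L1-HIT, L1-HIT, L1-HIT, L1-HIT, L1-HIT, L1-HIT, L1-HIT, MISS, MISS, VC-HIT, MISS, MISS, VC-HIT]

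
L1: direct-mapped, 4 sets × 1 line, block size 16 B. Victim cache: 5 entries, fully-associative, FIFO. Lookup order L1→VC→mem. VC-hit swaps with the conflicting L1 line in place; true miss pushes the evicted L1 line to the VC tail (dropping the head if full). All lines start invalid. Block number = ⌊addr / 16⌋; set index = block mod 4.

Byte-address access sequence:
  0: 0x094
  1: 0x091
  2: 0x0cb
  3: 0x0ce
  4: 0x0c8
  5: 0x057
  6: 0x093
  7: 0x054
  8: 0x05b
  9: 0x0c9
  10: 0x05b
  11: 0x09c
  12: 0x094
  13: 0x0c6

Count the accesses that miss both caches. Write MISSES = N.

#0 0x94→b9/s1 MISS; vc=[]
#1 0x91→b9/s1 L1-HIT; vc=[]
#2 0xcb→b12/s0 MISS; vc=[]
#3 0xce→b12/s0 L1-HIT; vc=[]
#4 0xc8→b12/s0 L1-HIT; vc=[]
#5 0x57→b5/s1 MISS; vc=[9]
#6 0x93→b9/s1 VC-HIT; vc=[5]
#7 0x54→b5/s1 VC-HIT; vc=[9]
#8 0x5b→b5/s1 L1-HIT; vc=[9]
#9 0xc9→b12/s0 L1-HIT; vc=[9]
#10 0x5b→b5/s1 L1-HIT; vc=[9]
#11 0x9c→b9/s1 VC-HIT; vc=[5]
#12 0x94→b9/s1 L1-HIT; vc=[5]
#13 0xc6→b12/s0 L1-HIT; vc=[5]

MISSES = 3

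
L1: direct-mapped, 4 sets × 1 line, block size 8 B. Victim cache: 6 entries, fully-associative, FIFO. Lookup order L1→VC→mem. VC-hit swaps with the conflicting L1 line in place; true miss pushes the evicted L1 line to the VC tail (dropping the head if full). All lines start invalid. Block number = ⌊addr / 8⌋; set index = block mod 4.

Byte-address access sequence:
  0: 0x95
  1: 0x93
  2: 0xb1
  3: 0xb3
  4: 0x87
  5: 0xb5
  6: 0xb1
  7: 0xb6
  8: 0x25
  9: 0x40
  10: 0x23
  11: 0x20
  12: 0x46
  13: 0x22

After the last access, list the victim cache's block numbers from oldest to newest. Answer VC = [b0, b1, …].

0: 0x95 (blk 18, set 2) → MISS  vc=[]
1: 0x93 (blk 18, set 2) → L1-HIT  vc=[]
2: 0xb1 (blk 22, set 2) → MISS  vc=[18]
3: 0xb3 (blk 22, set 2) → L1-HIT  vc=[18]
4: 0x87 (blk 16, set 0) → MISS  vc=[18]
5: 0xb5 (blk 22, set 2) → L1-HIT  vc=[18]
6: 0xb1 (blk 22, set 2) → L1-HIT  vc=[18]
7: 0xb6 (blk 22, set 2) → L1-HIT  vc=[18]
8: 0x25 (blk 4, set 0) → MISS  vc=[18, 16]
9: 0x40 (blk 8, set 0) → MISS  vc=[18, 16, 4]
10: 0x23 (blk 4, set 0) → VC-HIT  vc=[18, 16, 8]
11: 0x20 (blk 4, set 0) → L1-HIT  vc=[18, 16, 8]
12: 0x46 (blk 8, set 0) → VC-HIT  vc=[18, 16, 4]
13: 0x22 (blk 4, set 0) → VC-HIT  vc=[18, 16, 8]

VC = [18, 16, 8]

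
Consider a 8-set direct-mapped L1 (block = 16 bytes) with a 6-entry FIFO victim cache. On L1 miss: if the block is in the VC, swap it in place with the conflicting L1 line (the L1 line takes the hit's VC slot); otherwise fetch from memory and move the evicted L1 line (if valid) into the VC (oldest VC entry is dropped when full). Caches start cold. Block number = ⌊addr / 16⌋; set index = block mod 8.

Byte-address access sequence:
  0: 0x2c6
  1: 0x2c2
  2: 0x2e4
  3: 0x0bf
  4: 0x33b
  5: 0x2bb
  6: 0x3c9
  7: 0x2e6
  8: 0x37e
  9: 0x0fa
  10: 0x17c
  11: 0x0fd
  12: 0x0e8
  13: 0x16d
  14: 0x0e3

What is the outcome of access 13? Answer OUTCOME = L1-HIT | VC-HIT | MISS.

  [0] addr=0x2c6 blk=44 s=4: MISS | VC []
  [1] addr=0x2c2 blk=44 s=4: L1-HIT | VC []
  [2] addr=0x2e4 blk=46 s=6: MISS | VC []
  [3] addr=0xbf blk=11 s=3: MISS | VC []
  [4] addr=0x33b blk=51 s=3: MISS | VC [11]
  [5] addr=0x2bb blk=43 s=3: MISS | VC [11, 51]
  [6] addr=0x3c9 blk=60 s=4: MISS | VC [11, 51, 44]
  [7] addr=0x2e6 blk=46 s=6: L1-HIT | VC [11, 51, 44]
  [8] addr=0x37e blk=55 s=7: MISS | VC [11, 51, 44]
  [9] addr=0xfa blk=15 s=7: MISS | VC [11, 51, 44, 55]
  [10] addr=0x17c blk=23 s=7: MISS | VC [11, 51, 44, 55, 15]
  [11] addr=0xfd blk=15 s=7: VC-HIT | VC [11, 51, 44, 55, 23]
  [12] addr=0xe8 blk=14 s=6: MISS | VC [11, 51, 44, 55, 23, 46]
  [13] addr=0x16d blk=22 s=6: MISS | VC [51, 44, 55, 23, 46, 14]
  [14] addr=0xe3 blk=14 s=6: VC-HIT | VC [51, 44, 55, 23, 46, 22]

OUTCOME = MISS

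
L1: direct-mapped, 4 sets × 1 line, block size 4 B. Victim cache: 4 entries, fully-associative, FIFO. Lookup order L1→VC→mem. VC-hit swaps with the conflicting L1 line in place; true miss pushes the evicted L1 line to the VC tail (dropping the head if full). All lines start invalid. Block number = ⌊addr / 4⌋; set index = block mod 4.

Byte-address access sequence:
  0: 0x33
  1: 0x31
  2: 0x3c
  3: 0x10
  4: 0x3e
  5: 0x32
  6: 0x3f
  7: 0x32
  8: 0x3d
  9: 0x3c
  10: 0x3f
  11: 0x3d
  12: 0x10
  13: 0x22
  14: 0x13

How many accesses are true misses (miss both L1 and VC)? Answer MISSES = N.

MISSES = 4

  [0] addr=0x33 blk=12 s=0: MISS | VC []
  [1] addr=0x31 blk=12 s=0: L1-HIT | VC []
  [2] addr=0x3c blk=15 s=3: MISS | VC []
  [3] addr=0x10 blk=4 s=0: MISS | VC [12]
  [4] addr=0x3e blk=15 s=3: L1-HIT | VC [12]
  [5] addr=0x32 blk=12 s=0: VC-HIT | VC [4]
  [6] addr=0x3f blk=15 s=3: L1-HIT | VC [4]
  [7] addr=0x32 blk=12 s=0: L1-HIT | VC [4]
  [8] addr=0x3d blk=15 s=3: L1-HIT | VC [4]
  [9] addr=0x3c blk=15 s=3: L1-HIT | VC [4]
  [10] addr=0x3f blk=15 s=3: L1-HIT | VC [4]
  [11] addr=0x3d blk=15 s=3: L1-HIT | VC [4]
  [12] addr=0x10 blk=4 s=0: VC-HIT | VC [12]
  [13] addr=0x22 blk=8 s=0: MISS | VC [12, 4]
  [14] addr=0x13 blk=4 s=0: VC-HIT | VC [12, 8]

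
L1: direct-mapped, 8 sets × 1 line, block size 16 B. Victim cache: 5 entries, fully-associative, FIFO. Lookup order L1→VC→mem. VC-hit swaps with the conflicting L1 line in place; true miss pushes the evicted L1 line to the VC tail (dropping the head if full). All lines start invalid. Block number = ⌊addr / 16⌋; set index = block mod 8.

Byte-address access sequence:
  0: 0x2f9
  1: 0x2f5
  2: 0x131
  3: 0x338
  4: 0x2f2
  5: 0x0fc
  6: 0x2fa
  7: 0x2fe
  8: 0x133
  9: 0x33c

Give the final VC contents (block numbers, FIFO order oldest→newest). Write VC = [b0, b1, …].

VC = [19, 15]

0: 0x2f9 (blk 47, set 7) → MISS  vc=[]
1: 0x2f5 (blk 47, set 7) → L1-HIT  vc=[]
2: 0x131 (blk 19, set 3) → MISS  vc=[]
3: 0x338 (blk 51, set 3) → MISS  vc=[19]
4: 0x2f2 (blk 47, set 7) → L1-HIT  vc=[19]
5: 0xfc (blk 15, set 7) → MISS  vc=[19, 47]
6: 0x2fa (blk 47, set 7) → VC-HIT  vc=[19, 15]
7: 0x2fe (blk 47, set 7) → L1-HIT  vc=[19, 15]
8: 0x133 (blk 19, set 3) → VC-HIT  vc=[51, 15]
9: 0x33c (blk 51, set 3) → VC-HIT  vc=[19, 15]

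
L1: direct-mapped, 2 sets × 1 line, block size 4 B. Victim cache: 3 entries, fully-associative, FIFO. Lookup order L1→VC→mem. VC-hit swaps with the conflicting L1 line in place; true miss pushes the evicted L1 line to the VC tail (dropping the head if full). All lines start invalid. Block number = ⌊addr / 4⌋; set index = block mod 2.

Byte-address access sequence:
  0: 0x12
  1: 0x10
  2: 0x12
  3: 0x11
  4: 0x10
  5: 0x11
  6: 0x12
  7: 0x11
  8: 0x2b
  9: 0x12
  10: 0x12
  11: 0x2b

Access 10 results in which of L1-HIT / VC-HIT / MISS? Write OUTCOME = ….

0: 0x12 (blk 4, set 0) → MISS  vc=[]
1: 0x10 (blk 4, set 0) → L1-HIT  vc=[]
2: 0x12 (blk 4, set 0) → L1-HIT  vc=[]
3: 0x11 (blk 4, set 0) → L1-HIT  vc=[]
4: 0x10 (blk 4, set 0) → L1-HIT  vc=[]
5: 0x11 (blk 4, set 0) → L1-HIT  vc=[]
6: 0x12 (blk 4, set 0) → L1-HIT  vc=[]
7: 0x11 (blk 4, set 0) → L1-HIT  vc=[]
8: 0x2b (blk 10, set 0) → MISS  vc=[4]
9: 0x12 (blk 4, set 0) → VC-HIT  vc=[10]
10: 0x12 (blk 4, set 0) → L1-HIT  vc=[10]
11: 0x2b (blk 10, set 0) → VC-HIT  vc=[4]

OUTCOME = L1-HIT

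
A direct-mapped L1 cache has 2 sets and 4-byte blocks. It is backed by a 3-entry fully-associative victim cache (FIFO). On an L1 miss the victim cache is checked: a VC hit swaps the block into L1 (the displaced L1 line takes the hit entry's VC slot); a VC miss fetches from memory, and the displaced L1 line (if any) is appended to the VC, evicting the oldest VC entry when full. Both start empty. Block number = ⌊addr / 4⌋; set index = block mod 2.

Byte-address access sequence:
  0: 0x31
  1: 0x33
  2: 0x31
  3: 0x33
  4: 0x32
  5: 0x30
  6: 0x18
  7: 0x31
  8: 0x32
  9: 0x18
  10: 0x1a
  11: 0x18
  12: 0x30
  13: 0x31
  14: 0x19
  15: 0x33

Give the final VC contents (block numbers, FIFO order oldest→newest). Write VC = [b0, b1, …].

  [0] addr=0x31 blk=12 s=0: MISS | VC []
  [1] addr=0x33 blk=12 s=0: L1-HIT | VC []
  [2] addr=0x31 blk=12 s=0: L1-HIT | VC []
  [3] addr=0x33 blk=12 s=0: L1-HIT | VC []
  [4] addr=0x32 blk=12 s=0: L1-HIT | VC []
  [5] addr=0x30 blk=12 s=0: L1-HIT | VC []
  [6] addr=0x18 blk=6 s=0: MISS | VC [12]
  [7] addr=0x31 blk=12 s=0: VC-HIT | VC [6]
  [8] addr=0x32 blk=12 s=0: L1-HIT | VC [6]
  [9] addr=0x18 blk=6 s=0: VC-HIT | VC [12]
  [10] addr=0x1a blk=6 s=0: L1-HIT | VC [12]
  [11] addr=0x18 blk=6 s=0: L1-HIT | VC [12]
  [12] addr=0x30 blk=12 s=0: VC-HIT | VC [6]
  [13] addr=0x31 blk=12 s=0: L1-HIT | VC [6]
  [14] addr=0x19 blk=6 s=0: VC-HIT | VC [12]
  [15] addr=0x33 blk=12 s=0: VC-HIT | VC [6]

VC = [6]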